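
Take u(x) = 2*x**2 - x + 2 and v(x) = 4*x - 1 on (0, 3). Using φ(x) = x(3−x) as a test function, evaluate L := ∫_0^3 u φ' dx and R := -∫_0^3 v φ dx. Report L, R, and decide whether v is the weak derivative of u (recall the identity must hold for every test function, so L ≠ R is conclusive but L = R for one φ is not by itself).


LHS = -45/2, RHS = -45/2. Yes, v = u' weakly.

u(x) = 2*x**2 - x + 2, classical derivative u'(x) = 4*x - 1.
φ(x) = x(3−x), so φ'(x) = 3 - 2*x.
Note φ(0) = φ(3) = 0, so the boundary term u·φ vanishes.
LHS = ∫_0^3 u(x) φ'(x) dx = ∫_0^3 (-4*x^3 + 8*x^2 - 7*x + 6) dx. Term by term:
  ∫_0^3 -4*x^3 dx = -81;  ∫_0^3 8*x^2 dx = 72;  ∫_0^3 -7*x dx = -63/2;
  ∫_0^3 6 dx = 18.
Sum: -81 + 72 − 63/2 + 18 = -45/2.
So LHS = -45/2.
∫_0^3 v(x) φ(x) dx = ∫_0^3 (-4*x^3 + 13*x^2 - 3*x) dx. Term by term:
  ∫_0^3 -4*x^3 dx = -81;  ∫_0^3 13*x^2 dx = 117;  ∫_0^3 -3*x dx = -27/2.
Sum: -81 + 117 − 27/2 = 45/2.
So RHS = -∫_0^3 v(x) φ(x) dx = -45/2.
LHS = RHS, so the identity holds for this test φ.
Moreover u is smooth here and v(x) = u'(x) = 4*x - 1 pointwise, so the identity holds for every test function. Hence v is the weak derivative of u.


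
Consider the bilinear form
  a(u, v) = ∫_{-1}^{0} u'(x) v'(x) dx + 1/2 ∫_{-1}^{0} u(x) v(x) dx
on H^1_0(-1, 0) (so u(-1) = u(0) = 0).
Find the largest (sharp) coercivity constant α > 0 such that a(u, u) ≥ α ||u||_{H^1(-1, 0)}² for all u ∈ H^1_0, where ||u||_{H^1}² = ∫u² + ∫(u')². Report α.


α = (1/2 + π^2)/(1 + π^2)

Coercivity of a(·,·) on H^1_0(-1, 0) means a(u, u) ≥ α ||u||_{H^1}² for every u ∈ H^1_0.
The interval has length L = 1, and Poincaré/coercivity depend only on L. Here a(u, u) = ∫(u')² + (1/2)·∫u².
Here 0 < c = 1/2 < 1. The condition a(u,u) ≥ α||u||_{H^1}² reads (1−α)∫(u')² ≥ (α−c)∫u². Any admissible α is ≤ 1 (rapidly oscillating u have ∫u²/∫(u')² → 0), and α = 1 would force 0 ≥ (1−c)∫u², impossible since c < 1; so 1−α > 0. By the sharp Poincaré inequality on H^1_0 of an interval of length L, ∫(u')² ≥ (π/L)²∫u² with equality for the first sine mode sin(π(x−x₀)/L) (x₀ the left endpoint), so the inequality holds for all u iff (1−α)(π/L)² ≥ α − c, i.e. α ≤ ((π/L)² + c)/((π/L)² + 1) = (1 + c(L/π)²)/(1 + (L/π)²). With (π/L)² = π^2 and c = 1/2, the largest admissible constant is α = ((π/L)² + c)/((π/L)² + 1).
Simplifying, α = (1/2 + π^2)/(1 + π^2).


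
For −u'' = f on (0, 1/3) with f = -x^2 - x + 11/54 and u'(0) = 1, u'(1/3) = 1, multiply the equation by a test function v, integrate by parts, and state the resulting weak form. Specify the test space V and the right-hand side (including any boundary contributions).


V = H^1(0, 1/3) (v unrestricted at boundary; u is determined up to an additive constant); weak form: ∫_0^1/3 u'v' dx = ∫_0^1/3 (-x^2 - x + 11/54) v dx + v(1/3) − v(0) for all v ∈ V.

Multiply both sides by a test function v and integrate from 0 to 1/3:
  ∫_0^1/3 −u''(x) v(x) dx = ∫_0^1/3 f(x) v(x) dx.
Integrate the LHS by parts once:
  ∫_0^1/3 −u'' v dx = −[u'(x) v(x)]_0^1/3 + ∫_0^1/3 u'(x) v'(x) dx.
Thus ∫_0^1/3 u'(x) v'(x) dx = ∫_0^1/3 f(x) v(x) dx + [u'(x) v(x)]_0^1/3.
Choose V so that boundary terms are either known or forced to vanish.
u has inhomogeneous Neumann u'(0) = 1, u'(1/3) = 1. [u' v]_0^1/3 = (1)·v(1/3) − (1)·v(0) = v(1/3) − v(0). Take V = H^1(0, 1/3); boundary term becomes part of RHS.
Weak formulation: find u (satisfying any essential BC) such that ∫_0^1/3 u'(x) v'(x) dx = ∫_0^1/3 f v dx + v(1/3) − v(0) for all v ∈ V (Neumann data are natural BCs: they enter the RHS as boundary terms).
Substituting f(x) = -x^2 - x + 11/54, the right-hand side is ∫_0^1/3 (-x^2 - x + 11/54) v dx + v(1/3) − v(0).
Compatibility check (pure Neumann): taking v ≡ 1 ∈ V gives 0 = ∫_0^1/3 f dx + (1) − (1), i.e. ∫_0^1/3 f dx must equal u'(0) − u'(1/3) = 0. Indeed ∫_0^1/3 (-x^2 - x + 11/54) dx = 0, so the data are compatible. The solution is then unique only up to an additive constant (fix it e.g. by requiring ∫_0^1/3 u dx = 0).


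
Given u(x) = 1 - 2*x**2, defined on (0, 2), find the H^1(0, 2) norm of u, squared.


||u||_{H^1}^2 = 298/5

The H^1 norm (squared) on an interval (0, L) is
  ||u||_{H^1}^2 = ∫_0^L u(x)^2 dx + ∫_0^L u'(x)^2 dx.
Compute u'(x) = -4*x.
Then u(x)^2 = 4*x**4 - 4*x**2 + 1 and u'(x)^2 = 16*x**2.
Integrate each monomial from 0 to 2 using ∫_0^2 c·x^n dx = c·2^(n+1)/(n+1):
  ∫_0^2 u(x)^2 dx = ∫_0^2 (4*x^4 - 4*x^2 + 1) dx. Term by term:
    ∫_0^2 4*x^4 dx = 128/5;  ∫_0^2 -4*x^2 dx = -32/3;  ∫_0^2 1 dx = 2.
  Sum: 128/5 − 32/3 + 2 = 254/15.
  ∫_0^2 u'(x)^2 dx = ∫_0^2 (16*x^2) dx. Term by term:
    ∫_0^2 16*x^2 dx = 128/3.
Adding: ||u||_{H^1}^2 = 254/15 + 128/3 = 298/5.


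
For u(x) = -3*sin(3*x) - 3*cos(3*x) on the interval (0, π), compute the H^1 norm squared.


||u||_{H^1(0,π)}^2 = 90*π

u'(x) = 9*sin(3*x) - 9*cos(3*x).
Expand u² and (u')² and integrate term by term on (0, π), using: for integers n ≥ 1, ∫_0^π sin²(nx) dx = ∫_0^π cos²(nx) dx = π/2; for n ≠ n', ∫_0^π sin(nx)sin(n'x) dx = ∫_0^π cos(nx)cos(n'x) dx = 0; and by product-to-sum, ∫_0^π sin(nx)cos(n'x) dx = ½∫_0^π [sin((n+n')x) + sin((n−n')x)] dx, which is 0 when n+n' is even and 2n/(n²−n'²) when n+n' is odd (it need not vanish on (0, π)).
  u² squared terms: (-3)²·∫cos(3x)² dx = 9·π/2 = 9*π/2;  (-3)²·∫sin(3x)² dx = 9·π/2 = 9*π/2.
  u² cross terms: 2·(-3)·(-3)·∫cos(3x)·sin(3x) dx = 18·(0) = 0.
  So ∫_0^π u² dx = 9*π/2 + 9*π/2 + 0 = 9*π.
  (u')² squared terms: (-9)²·∫cos(3x)² dx = 81·π/2 = 81*π/2;  (9)²·∫sin(3x)² dx = 81·π/2 = 81*π/2.
  (u')² cross terms: 2·(-9)·(9)·∫cos(3x)·sin(3x) dx = -162·(0) = 0.
  So ∫_0^π (u')² dx = 81*π/2 + 81*π/2 + 0 = 81*π.
||u||_{H^1}^2 = (9*π) + (81*π) = 90*π.


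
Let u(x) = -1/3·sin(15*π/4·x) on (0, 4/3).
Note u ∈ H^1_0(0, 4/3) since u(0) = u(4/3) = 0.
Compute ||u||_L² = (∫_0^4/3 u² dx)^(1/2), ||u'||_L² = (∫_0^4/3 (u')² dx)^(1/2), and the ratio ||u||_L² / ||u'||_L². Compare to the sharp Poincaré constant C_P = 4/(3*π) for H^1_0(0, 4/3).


||u||_L² / ||u'||_L² = 4/(15*π) < C_P = 4/(3*π).

u(x) = -1/3·sin(15*π/4·x), so u'(x) = -5*π*cos(15*π*x/4)/4.
Writing u(x) = A·sin(kπx/L) with A = -1/3 and k = 5, use ∫_0^L sin²(kπx/L) dx = L/2 and ∫_0^L cos²(kπx/L) dx = L/2.
u² = 1/9·sin²(15*π/4·x) and (u')² = 25*π^2/16·cos²(15*π/4·x), and each of sin², cos² integrates to L/2 = 2/3 over (0, 4/3).
∫_0^4/3 u² dx = 2/27, so ||u||_L² = sqrt(6)/9.
∫_0^4/3 (u')² dx = 25*π^2/24, so ||u'||_L² = 5*sqrt(6)*π/12.
Ratio ||u||_L² / ||u'||_L² = 4/(15*π).
Sharp Poincaré constant on H^1_0(0, 4/3) is C_P = L/π = 4/(3*π), achieved by sin(3*π/4·x).
This is the k = 5 harmonic; the ratio L/(kπ) is strictly less than C_P = L/π, consistent with the sharp inequality ||u||_L² ≤ C_P ||u'||_L².


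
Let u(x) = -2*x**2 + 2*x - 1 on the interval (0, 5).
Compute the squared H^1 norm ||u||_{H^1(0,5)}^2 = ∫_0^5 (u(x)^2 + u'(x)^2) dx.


||u||_{H^1}^2 = 2025

The H^1 norm (squared) on an interval (0, L) is
  ||u||_{H^1}^2 = ∫_0^L u(x)^2 dx + ∫_0^L u'(x)^2 dx.
Compute u'(x) = 2 - 4*x.
Then u(x)^2 = 4*x**4 - 8*x**3 + 8*x**2 - 4*x + 1 and u'(x)^2 = 16*x**2 - 16*x + 4.
Integrate each monomial from 0 to 5 using ∫_0^5 c·x^n dx = c·5^(n+1)/(n+1):
  ∫_0^5 u(x)^2 dx = ∫_0^5 (4*x^4 - 8*x^3 + 8*x^2 - 4*x + 1) dx. Term by term:
    ∫_0^5 4*x^4 dx = 2500;  ∫_0^5 -8*x^3 dx = -1250;  ∫_0^5 8*x^2 dx = 1000/3;
    ∫_0^5 -4*x dx = -50;  ∫_0^5 1 dx = 5.
  Sum: 2500 − 1250 + 1000/3 − 50 + 5 = 4615/3.
  ∫_0^5 u'(x)^2 dx = ∫_0^5 (16*x^2 - 16*x + 4) dx. Term by term:
    ∫_0^5 16*x^2 dx = 2000/3;  ∫_0^5 -16*x dx = -200;  ∫_0^5 4 dx = 20.
  Sum: 2000/3 − 200 + 20 = 1460/3.
Adding: ||u||_{H^1}^2 = 4615/3 + 1460/3 = 2025.


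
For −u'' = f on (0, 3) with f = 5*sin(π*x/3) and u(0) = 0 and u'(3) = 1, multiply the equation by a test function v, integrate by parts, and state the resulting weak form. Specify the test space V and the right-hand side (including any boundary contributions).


V = {v ∈ H^1(0, 3) : v(0) = 0} (test functions vanish at x = 0 where u is specified); weak form: ∫_0^3 u'v' dx = ∫_0^3 (5*sin(π*x/3)) v dx + v(3) for all v ∈ V.

Multiply both sides by a test function v and integrate from 0 to 3:
  ∫_0^3 −u''(x) v(x) dx = ∫_0^3 f(x) v(x) dx.
Integrate the LHS by parts once:
  ∫_0^3 −u'' v dx = −[u'(x) v(x)]_0^3 + ∫_0^3 u'(x) v'(x) dx.
Thus ∫_0^3 u'(x) v'(x) dx = ∫_0^3 f(x) v(x) dx + [u'(x) v(x)]_0^3.
Choose V so that boundary terms are either known or forced to vanish.
Mixed BC: u(0) = 0 (Dirichlet) and u'(3) = 1 (Neumann). Define V = {v ∈ H^1(0, 3) : v(0) = 0}. Then [u' v]_0^3 = u'(3)·v(3) − u'(0)·0 = v(3).
Weak formulation: find u (satisfying any essential BC) such that ∫_0^3 u'(x) v'(x) dx = ∫_0^3 f v dx + v(3) for all v ∈ V (Dirichlet at 0 absorbed into V; Neumann datum at x = 3 contributes the boundary term).
Substituting f(x) = 5*sin(π*x/3), the right-hand side is ∫_0^3 (5*sin(π*x/3)) v dx + v(3).


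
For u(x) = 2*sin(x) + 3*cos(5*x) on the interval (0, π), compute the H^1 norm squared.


||u||_{H^1(0,π)}^2 = 121*π

u'(x) = -15*sin(5*x) + 2*cos(x).
Expand u² and (u')² and integrate term by term on (0, π), using: for integers n ≥ 1, ∫_0^π sin²(nx) dx = ∫_0^π cos²(nx) dx = π/2; for n ≠ n', ∫_0^π sin(nx)sin(n'x) dx = ∫_0^π cos(nx)cos(n'x) dx = 0; and by product-to-sum, ∫_0^π sin(nx)cos(n'x) dx = ½∫_0^π [sin((n+n')x) + sin((n−n')x)] dx, which is 0 when n+n' is even and 2n/(n²−n'²) when n+n' is odd (it need not vanish on (0, π)).
  u² squared terms: (2)²·∫sin(x)² dx = 4·π/2 = 2*π;  (3)²·∫cos(5x)² dx = 9·π/2 = 9*π/2.
  u² cross terms: 2·(2)·(3)·∫sin(x)·cos(5x) dx = 12·(0) = 0.
  So ∫_0^π u² dx = 2*π + 9*π/2 + 0 = 13*π/2.
  (u')² squared terms: (-15)²·∫sin(5x)² dx = 225·π/2 = 225*π/2;  (2)²·∫cos(x)² dx = 4·π/2 = 2*π.
  (u')² cross terms: 2·(-15)·(2)·∫sin(5x)·cos(x) dx = -60·(0) = 0.
  So ∫_0^π (u')² dx = 225*π/2 + 2*π + 0 = 229*π/2.
||u||_{H^1}^2 = (13*π/2) + (229*π/2) = 121*π.


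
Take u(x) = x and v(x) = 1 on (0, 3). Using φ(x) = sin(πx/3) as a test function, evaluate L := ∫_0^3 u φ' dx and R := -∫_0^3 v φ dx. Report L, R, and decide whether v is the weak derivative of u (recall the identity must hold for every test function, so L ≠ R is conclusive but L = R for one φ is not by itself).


LHS = -6/π, RHS = -6/π. Yes, v = u' weakly.

u(x) = x, classical derivative u'(x) = 1.
φ(x) = sin(πx/3), so φ'(x) = π*cos(π*x/3)/3.
Note φ(0) = φ(3) = 0, so the boundary term u·φ vanishes.
LHS = ∫_0^3 u(x) φ'(x) dx = ∫_0^3 (π*x*cos(π*x/3)/3) dx. Term by term:
  ∫_0^3 π*x*cos(π*x/3)/3 dx = -6/π.
So LHS = -6/π.
∫_0^3 v(x) φ(x) dx = ∫_0^3 (sin(π*x/3)) dx. Term by term:
  ∫_0^3 sin(π*x/3) dx = 6/π.
So RHS = -∫_0^3 v(x) φ(x) dx = -6/π.
LHS = RHS, so the identity holds for this test φ.
Moreover u is smooth here and v(x) = u'(x) = 1 pointwise, so the identity holds for every test function. Hence v is the weak derivative of u.


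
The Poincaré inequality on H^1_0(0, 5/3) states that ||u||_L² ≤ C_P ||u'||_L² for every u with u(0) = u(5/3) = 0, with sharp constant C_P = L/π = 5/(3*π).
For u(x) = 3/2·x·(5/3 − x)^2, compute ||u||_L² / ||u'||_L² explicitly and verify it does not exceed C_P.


||u||_L² / ||u'||_L² = 5*sqrt(14)/42 < C_P = 5/(3*π).

u(x) = 3/2·x·(5/3 − x)^2, so u'(x) = (3*x - 5)*(9*x - 5)/6.
u(x) = 3/2·x·(5/3 − x)^2 vanishes at x = 0 and x = 5/3, so u ∈ H^1_0(0, 5/3). Differentiate via the product rule and integrate the resulting polynomials term by term.
  ∫_0^5/3 u² dx = ∫_0^5/3 (9*x^6/4 - 15*x^5 + 75*x^4/2 - 125*x^3/3 + 625*x^2/36) dx. Term by term:
    ∫_0^5/3 9*x^6/4 dx = 78125/6804;  ∫_0^5/3 -15*x^5 dx = -78125/1458;  ∫_0^5/3 75*x^4/2 dx = 15625/162;
    ∫_0^5/3 -125*x^3/3 dx = -78125/972;  ∫_0^5/3 625*x^2/36 dx = 78125/2916.
  Sum: 78125/6804 − 78125/1458 + 15625/162 − 78125/972 + 78125/2916 = 15625/20412.
  ∫_0^5/3 (u')² dx = ∫_0^5/3 (81*x^4/4 - 90*x^3 + 275*x^2/2 - 250*x/3 + 625/36) dx. Term by term:
    ∫_0^5/3 81*x^4/4 dx = 625/12;  ∫_0^5/3 -90*x^3 dx = -3125/18;  ∫_0^5/3 275*x^2/2 dx = 34375/162;
    ∫_0^5/3 -250*x/3 dx = -3125/27;  ∫_0^5/3 625/36 dx = 3125/108.
  Sum: 625/12 − 3125/18 + 34375/162 − 3125/27 + 3125/108 = 625/162.
∫_0^5/3 u² dx = 15625/20412, so ||u||_L² = 125*sqrt(7)/378.
∫_0^5/3 (u')² dx = 625/162, so ||u'||_L² = 25*sqrt(2)/18.
Ratio ||u||_L² / ||u'||_L² = 5*sqrt(14)/42.
Sharp Poincaré constant on H^1_0(0, 5/3) is C_P = L/π = 5/(3*π), achieved by sin(3*π/5·x).
A polynomial bump cannot attain the sharp Poincaré constant (only the first sine eigenfunction does), so the ratio is strictly less than C_P, consistent with ||u||_L² ≤ C_P ||u'||_L².


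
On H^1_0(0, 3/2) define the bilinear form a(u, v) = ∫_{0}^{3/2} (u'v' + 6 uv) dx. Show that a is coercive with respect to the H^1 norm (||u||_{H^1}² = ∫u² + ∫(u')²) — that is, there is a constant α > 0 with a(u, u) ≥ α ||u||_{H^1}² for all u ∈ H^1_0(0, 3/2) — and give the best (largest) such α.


α = 1

Coercivity of a(·,·) on H^1_0(0, 3/2) means a(u, u) ≥ α ||u||_{H^1}² for every u ∈ H^1_0.
The interval has length L = 3/2, and Poincaré/coercivity depend only on L. Here a(u, u) = ∫(u')² + (6)·∫u².
Here c = 6 ≥ 1, so a(u,u) = ∫(u')² + c∫u² ≥ ∫(u')² + ∫u² = ||u||_{H^1}², i.e. α = 1 works. No larger α is possible: a(u,u) ≥ α||u||_{H^1}² means (1−α)∫(u')² ≥ (α−c)∫u², and for the modes u_n = sin(nπ(x−x₀)/L) (x₀ the left endpoint) one has ∫u_n²/∫(u_n')² = (L/(nπ))² → 0, so a(u_n,u_n)/||u_n||_{H^1}² → 1. Hence the optimal constant is α = 1.
Therefore α = 1.


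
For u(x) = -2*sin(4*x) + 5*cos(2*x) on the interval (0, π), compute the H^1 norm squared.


||u||_{H^1(0,π)}^2 = 193*π/2

u'(x) = -10*sin(2*x) - 8*cos(4*x).
Expand u² and (u')² and integrate term by term on (0, π), using: for integers n ≥ 1, ∫_0^π sin²(nx) dx = ∫_0^π cos²(nx) dx = π/2; for n ≠ n', ∫_0^π sin(nx)sin(n'x) dx = ∫_0^π cos(nx)cos(n'x) dx = 0; and by product-to-sum, ∫_0^π sin(nx)cos(n'x) dx = ½∫_0^π [sin((n+n')x) + sin((n−n')x)] dx, which is 0 when n+n' is even and 2n/(n²−n'²) when n+n' is odd (it need not vanish on (0, π)).
  u² squared terms: (-2)²·∫sin(4x)² dx = 4·π/2 = 2*π;  (5)²·∫cos(2x)² dx = 25·π/2 = 25*π/2.
  u² cross terms: 2·(-2)·(5)·∫sin(4x)·cos(2x) dx = -20·(0) = 0.
  So ∫_0^π u² dx = 2*π + 25*π/2 + 0 = 29*π/2.
  (u')² squared terms: (-10)²·∫sin(2x)² dx = 100·π/2 = 50*π;  (-8)²·∫cos(4x)² dx = 64·π/2 = 32*π.
  (u')² cross terms: 2·(-10)·(-8)·∫sin(2x)·cos(4x) dx = 160·(0) = 0.
  So ∫_0^π (u')² dx = 50*π + 32*π + 0 = 82*π.
||u||_{H^1}^2 = (29*π/2) + (82*π) = 193*π/2.


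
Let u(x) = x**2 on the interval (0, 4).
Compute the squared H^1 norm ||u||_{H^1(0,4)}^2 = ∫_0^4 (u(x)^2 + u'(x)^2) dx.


||u||_{H^1}^2 = 4352/15

The H^1 norm (squared) on an interval (0, L) is
  ||u||_{H^1}^2 = ∫_0^L u(x)^2 dx + ∫_0^L u'(x)^2 dx.
Compute u'(x) = 2*x.
Then u(x)^2 = x**4 and u'(x)^2 = 4*x**2.
Integrate each monomial from 0 to 4 using ∫_0^4 c·x^n dx = c·4^(n+1)/(n+1):
  ∫_0^4 u(x)^2 dx = ∫_0^4 (x^4) dx. Term by term:
    ∫_0^4 x^4 dx = 1024/5.
  ∫_0^4 u'(x)^2 dx = ∫_0^4 (4*x^2) dx. Term by term:
    ∫_0^4 4*x^2 dx = 256/3.
Adding: ||u||_{H^1}^2 = 1024/5 + 256/3 = 4352/15.


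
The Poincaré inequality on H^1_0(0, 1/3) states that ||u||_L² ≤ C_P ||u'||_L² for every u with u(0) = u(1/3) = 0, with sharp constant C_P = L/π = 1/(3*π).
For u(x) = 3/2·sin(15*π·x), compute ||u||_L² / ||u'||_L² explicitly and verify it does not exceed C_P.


||u||_L² / ||u'||_L² = 1/(15*π) < C_P = 1/(3*π).

u(x) = 3/2·sin(15*π·x), so u'(x) = 45*π*cos(15*π*x)/2.
Writing u(x) = A·sin(kπx/L) with A = 3/2 and k = 5, use ∫_0^L sin²(kπx/L) dx = L/2 and ∫_0^L cos²(kπx/L) dx = L/2.
u² = 9/4·sin²(15*π·x) and (u')² = 2025*π^2/4·cos²(15*π·x), and each of sin², cos² integrates to L/2 = 1/6 over (0, 1/3).
∫_0^1/3 u² dx = 3/8, so ||u||_L² = sqrt(6)/4.
∫_0^1/3 (u')² dx = 675*π^2/8, so ||u'||_L² = 15*sqrt(6)*π/4.
Ratio ||u||_L² / ||u'||_L² = 1/(15*π).
Sharp Poincaré constant on H^1_0(0, 1/3) is C_P = L/π = 1/(3*π), achieved by sin(3*π·x).
This is the k = 5 harmonic; the ratio L/(kπ) is strictly less than C_P = L/π, consistent with the sharp inequality ||u||_L² ≤ C_P ||u'||_L².


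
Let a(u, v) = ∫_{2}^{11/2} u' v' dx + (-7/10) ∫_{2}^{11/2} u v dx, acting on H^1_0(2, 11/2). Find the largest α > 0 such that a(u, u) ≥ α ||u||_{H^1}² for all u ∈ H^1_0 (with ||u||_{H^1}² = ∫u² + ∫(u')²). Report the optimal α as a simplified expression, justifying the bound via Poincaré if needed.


α = (-343 + 40*π^2)/(10*(4*π^2 + 49))

Coercivity of a(·,·) on H^1_0(2, 11/2) means a(u, u) ≥ α ||u||_{H^1}² for every u ∈ H^1_0.
The interval has length L = 7/2, and Poincaré/coercivity depend only on L. Here a(u, u) = ∫(u')² + (-7/10)·∫u².
Here c = -7/10 < 0 with |c| < (π/L)² = 4*π^2/49, so coercivity still holds. The condition a(u,u) ≥ α||u||_{H^1}² reads (1−α)∫(u')² ≥ (α−c)∫u². Any admissible α is ≤ 1 (rapidly oscillating u have ∫u²/∫(u')² → 0), and α = 1 would force 0 ≥ (1−c)∫u², impossible since c < 1; so 1−α > 0. By the sharp Poincaré inequality on H^1_0 of an interval of length L, ∫(u')² ≥ (π/L)²∫u² with equality for the first sine mode sin(π(x−x₀)/L) (x₀ the left endpoint), so the inequality holds for all u iff (1−α)(π/L)² ≥ α − c, i.e. α ≤ ((π/L)² + c)/((π/L)² + 1) = (1 + c(L/π)²)/(1 + (L/π)²). (Direct route, valid since c ≤ 0: Poincaré gives c∫u² ≥ c(L/π)²∫(u')², so a(u,u) ≥ (1 + c(L/π)²)∫(u')², while ||u||_{H^1}² ≤ (1 + (L/π)²)∫(u')²; dividing yields the same α.) With (π/L)² = 4*π^2/49 and c = -7/10, the largest admissible constant is α = ((π/L)² + c)/((π/L)² + 1).
Simplifying, α = (-343 + 40*π^2)/(10*(4*π^2 + 49)).


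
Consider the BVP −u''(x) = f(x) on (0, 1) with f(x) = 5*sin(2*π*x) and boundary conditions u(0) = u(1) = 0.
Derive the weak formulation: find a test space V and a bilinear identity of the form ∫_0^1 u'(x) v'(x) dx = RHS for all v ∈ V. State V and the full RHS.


V = H^1_0(0, 1) (so v(0) = v(1) = 0); weak form: ∫_0^1 u'v' dx = ∫_0^1 (5*sin(2*π*x)) v dx for all v ∈ V.

Multiply both sides by a test function v and integrate from 0 to 1:
  ∫_0^1 −u''(x) v(x) dx = ∫_0^1 f(x) v(x) dx.
Integrate the LHS by parts once:
  ∫_0^1 −u'' v dx = −[u'(x) v(x)]_0^1 + ∫_0^1 u'(x) v'(x) dx.
Thus ∫_0^1 u'(x) v'(x) dx = ∫_0^1 f(x) v(x) dx + [u'(x) v(x)]_0^1.
Choose V so that boundary terms are either known or forced to vanish.
u is Dirichlet: u(0) = u(1) = 0. Let V = H^1_0(0, 1); then v(0) = v(1) = 0, and [u' v]_0^1 = 0.
Weak formulation: find u (satisfying any essential BC) such that ∫_0^1 u'(x) v'(x) dx = ∫_0^1 f v dx for all v ∈ V.
Substituting f(x) = 5*sin(2*π*x), the right-hand side is ∫_0^1 (5*sin(2*π*x)) v dx.


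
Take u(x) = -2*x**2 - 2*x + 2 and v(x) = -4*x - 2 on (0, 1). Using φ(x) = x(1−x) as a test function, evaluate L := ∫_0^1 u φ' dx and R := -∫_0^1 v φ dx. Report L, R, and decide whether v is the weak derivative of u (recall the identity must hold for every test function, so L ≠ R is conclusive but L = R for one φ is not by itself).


LHS = 2/3, RHS = 2/3. Yes, v = u' weakly.

u(x) = -2*x**2 - 2*x + 2, classical derivative u'(x) = -4*x - 2.
φ(x) = x(1−x), so φ'(x) = 1 - 2*x.
Note φ(0) = φ(1) = 0, so the boundary term u·φ vanishes.
LHS = ∫_0^1 u(x) φ'(x) dx = ∫_0^1 (4*x^3 + 2*x^2 - 6*x + 2) dx. Term by term:
  ∫_0^1 4*x^3 dx = 1;  ∫_0^1 2*x^2 dx = 2/3;  ∫_0^1 -6*x dx = -3;
  ∫_0^1 2 dx = 2.
Sum: 1 + 2/3 − 3 + 2 = 2/3.
So LHS = 2/3.
∫_0^1 v(x) φ(x) dx = ∫_0^1 (4*x^3 - 2*x^2 - 2*x) dx. Term by term:
  ∫_0^1 4*x^3 dx = 1;  ∫_0^1 -2*x^2 dx = -2/3;  ∫_0^1 -2*x dx = -1.
Sum: 1 − 2/3 − 1 = -2/3.
So RHS = -∫_0^1 v(x) φ(x) dx = 2/3.
LHS = RHS, so the identity holds for this test φ.
Moreover u is smooth here and v(x) = u'(x) = -4*x - 2 pointwise, so the identity holds for every test function. Hence v is the weak derivative of u.


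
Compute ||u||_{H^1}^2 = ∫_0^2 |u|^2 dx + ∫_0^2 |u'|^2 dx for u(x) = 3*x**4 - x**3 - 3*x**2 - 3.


||u||_{H^1}^2 = 47134/35

The H^1 norm (squared) on an interval (0, L) is
  ||u||_{H^1}^2 = ∫_0^L u(x)^2 dx + ∫_0^L u'(x)^2 dx.
Compute u'(x) = 12*x**3 - 3*x**2 - 6*x.
Then u(x)^2 = 9*x**8 - 6*x**7 - 17*x**6 + 6*x**5 - 9*x**4 + 6*x**3 + 18*x**2 + 9 and u'(x)^2 = 144*x**6 - 72*x**5 - 135*x**4 + 36*x**3 + 36*x**2.
Integrate each monomial from 0 to 2 using ∫_0^2 c·x^n dx = c·2^(n+1)/(n+1):
  ∫_0^2 u(x)^2 dx = ∫_0^2 (9*x^8 - 6*x^7 - 17*x^6 + 6*x^5 - 9*x^4 + 6*x^3 + 18*x^2 + 9) dx. Term by term:
    ∫_0^2 9*x^8 dx = 512;  ∫_0^2 -6*x^7 dx = -192;  ∫_0^2 -17*x^6 dx = -2176/7;
    ∫_0^2 6*x^5 dx = 64;  ∫_0^2 -9*x^4 dx = -288/5;  ∫_0^2 6*x^3 dx = 24;
    ∫_0^2 18*x^2 dx = 48;  ∫_0^2 9 dx = 18.
  Sum: 512 − 192 − 2176/7 + 64 − 288/5 + 24 + 48 + 18 = 3694/35.
  ∫_0^2 u'(x)^2 dx = ∫_0^2 (144*x^6 - 72*x^5 - 135*x^4 + 36*x^3 + 36*x^2) dx. Term by term:
    ∫_0^2 144*x^6 dx = 18432/7;  ∫_0^2 -72*x^5 dx = -768;  ∫_0^2 -135*x^4 dx = -864;
    ∫_0^2 36*x^3 dx = 144;  ∫_0^2 36*x^2 dx = 96.
  Sum: 18432/7 − 768 − 864 + 144 + 96 = 8688/7.
Adding: ||u||_{H^1}^2 = 3694/35 + 8688/7 = 47134/35.


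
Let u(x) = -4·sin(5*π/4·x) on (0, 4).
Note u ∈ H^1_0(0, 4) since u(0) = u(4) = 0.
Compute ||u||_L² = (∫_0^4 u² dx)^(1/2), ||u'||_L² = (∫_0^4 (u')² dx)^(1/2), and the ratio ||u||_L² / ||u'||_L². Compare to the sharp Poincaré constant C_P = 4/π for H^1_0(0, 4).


||u||_L² / ||u'||_L² = 4/(5*π) < C_P = 4/π.

u(x) = -4·sin(5*π/4·x), so u'(x) = -5*π*cos(5*π*x/4).
Writing u(x) = A·sin(kπx/L) with A = -4 and k = 5, use ∫_0^L sin²(kπx/L) dx = L/2 and ∫_0^L cos²(kπx/L) dx = L/2.
u² = 16·sin²(5*π/4·x) and (u')² = 25*π^2·cos²(5*π/4·x), and each of sin², cos² integrates to L/2 = 2 over (0, 4).
∫_0^4 u² dx = 32, so ||u||_L² = 4*sqrt(2).
∫_0^4 (u')² dx = 50*π^2, so ||u'||_L² = 5*sqrt(2)*π.
Ratio ||u||_L² / ||u'||_L² = 4/(5*π).
Sharp Poincaré constant on H^1_0(0, 4) is C_P = L/π = 4/π, achieved by sin(π/4·x).
This is the k = 5 harmonic; the ratio L/(kπ) is strictly less than C_P = L/π, consistent with the sharp inequality ||u||_L² ≤ C_P ||u'||_L².


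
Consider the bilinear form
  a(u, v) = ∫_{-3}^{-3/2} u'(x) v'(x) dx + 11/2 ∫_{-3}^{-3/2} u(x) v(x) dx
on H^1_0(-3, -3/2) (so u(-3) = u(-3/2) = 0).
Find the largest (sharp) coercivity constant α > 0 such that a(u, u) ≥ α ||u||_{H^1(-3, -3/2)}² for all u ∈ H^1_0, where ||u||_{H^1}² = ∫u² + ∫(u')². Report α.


α = 1

Coercivity of a(·,·) on H^1_0(-3, -3/2) means a(u, u) ≥ α ||u||_{H^1}² for every u ∈ H^1_0.
The interval has length L = 3/2, and Poincaré/coercivity depend only on L. Here a(u, u) = ∫(u')² + (11/2)·∫u².
Here c = 11/2 ≥ 1, so a(u,u) = ∫(u')² + c∫u² ≥ ∫(u')² + ∫u² = ||u||_{H^1}², i.e. α = 1 works. No larger α is possible: a(u,u) ≥ α||u||_{H^1}² means (1−α)∫(u')² ≥ (α−c)∫u², and for the modes u_n = sin(nπ(x−x₀)/L) (x₀ the left endpoint) one has ∫u_n²/∫(u_n')² = (L/(nπ))² → 0, so a(u_n,u_n)/||u_n||_{H^1}² → 1. Hence the optimal constant is α = 1.
Therefore α = 1.


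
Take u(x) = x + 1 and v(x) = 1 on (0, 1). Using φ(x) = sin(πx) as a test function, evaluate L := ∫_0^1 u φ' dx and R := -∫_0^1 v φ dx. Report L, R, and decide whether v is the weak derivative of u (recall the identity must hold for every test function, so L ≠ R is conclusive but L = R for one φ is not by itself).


LHS = -2/π, RHS = -2/π. Yes, v = u' weakly.

u(x) = x + 1, classical derivative u'(x) = 1.
φ(x) = sin(πx), so φ'(x) = π*cos(π*x).
Note φ(0) = φ(1) = 0, so the boundary term u·φ vanishes.
LHS = ∫_0^1 u(x) φ'(x) dx = ∫_0^1 (π*x*cos(π*x) + π*cos(π*x)) dx. Term by term:
  ∫_0^1 π*cos(π*x) dx = 0;  ∫_0^1 π*x*cos(π*x) dx = -2/π.
Sum: 0 − 2/π = -2/π.
So LHS = -2/π.
∫_0^1 v(x) φ(x) dx = ∫_0^1 (sin(π*x)) dx. Term by term:
  ∫_0^1 sin(π*x) dx = 2/π.
So RHS = -∫_0^1 v(x) φ(x) dx = -2/π.
LHS = RHS, so the identity holds for this test φ.
Moreover u is smooth here and v(x) = u'(x) = 1 pointwise, so the identity holds for every test function. Hence v is the weak derivative of u.


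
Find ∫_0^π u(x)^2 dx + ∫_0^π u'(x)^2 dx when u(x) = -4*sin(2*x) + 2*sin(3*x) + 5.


||u||_{H^1(0,π)}^2 = 40/3 + 85*π

u'(x) = -8*cos(2*x) + 6*cos(3*x).
Expand u² and (u')² and integrate term by term on (0, π), using: for integers n ≥ 1, ∫_0^π sin²(nx) dx = ∫_0^π cos²(nx) dx = π/2; for n ≠ n', ∫_0^π sin(nx)sin(n'x) dx = ∫_0^π cos(nx)cos(n'x) dx = 0; and by product-to-sum, ∫_0^π sin(nx)cos(n'x) dx = ½∫_0^π [sin((n+n')x) + sin((n−n')x)] dx, which is 0 when n+n' is even and 2n/(n²−n'²) when n+n' is odd (it need not vanish on (0, π)). For the constant mode: ∫_0^π 1 dx = π, ∫_0^π cos(nx) dx = 0, ∫_0^π sin(nx) dx = (1−(−1)^n)/n.
  u² squared terms: (5)²·∫1 dx = 25·π = 25*π;  (-4)²·∫sin(2x)² dx = 16·π/2 = 8*π;  (2)²·∫sin(3x)² dx = 4·π/2 = 2*π.
  u² cross terms: 2·(5)·(-4)·∫1·sin(2x) dx = -40·(0) = 0;  2·(5)·(2)·∫1·sin(3x) dx = 20·(2/3) = 40/3;  2·(-4)·(2)·∫sin(2x)·sin(3x) dx = -16·(0) = 0.
  So ∫_0^π u² dx = 25*π + 8*π + 2*π + 0 + 40/3 + 0 = 40/3 + 35*π.
  (u')² squared terms: (-8)²·∫cos(2x)² dx = 64·π/2 = 32*π;  (6)²·∫cos(3x)² dx = 36·π/2 = 18*π.
  (u')² cross terms: 2·(-8)·(6)·∫cos(2x)·cos(3x) dx = -96·(0) = 0.
  So ∫_0^π (u')² dx = 32*π + 18*π + 0 = 50*π.
||u||_{H^1}^2 = (40/3 + 35*π) + (50*π) = 40/3 + 85*π.


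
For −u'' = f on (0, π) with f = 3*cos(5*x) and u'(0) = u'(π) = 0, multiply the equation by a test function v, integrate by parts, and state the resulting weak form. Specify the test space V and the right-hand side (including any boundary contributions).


V = H^1(0, π) (no boundary constraint on v; u is determined up to an additive constant); weak form: ∫_0^π u'v' dx = ∫_0^π (3*cos(5*x)) v dx for all v ∈ V.

Multiply both sides by a test function v and integrate from 0 to π:
  ∫_0^π −u''(x) v(x) dx = ∫_0^π f(x) v(x) dx.
Integrate the LHS by parts once:
  ∫_0^π −u'' v dx = −[u'(x) v(x)]_0^π + ∫_0^π u'(x) v'(x) dx.
Thus ∫_0^π u'(x) v'(x) dx = ∫_0^π f(x) v(x) dx + [u'(x) v(x)]_0^π.
Choose V so that boundary terms are either known or forced to vanish.
u has homogeneous Neumann: u'(0) = u'(π) = 0. So [u' v]_0^π = 0·v(π) − 0·v(0) = 0 for any v; take V = H^1(0, π).
Weak formulation: find u (satisfying any essential BC) such that ∫_0^π u'(x) v'(x) dx = ∫_0^π f v dx for all v ∈ V (homogeneous Neumann, so boundary terms vanish).
Substituting f(x) = 3*cos(5*x), the right-hand side is ∫_0^π (3*cos(5*x)) v dx.
Compatibility check (pure Neumann): taking v ≡ 1 ∈ V gives 0 = ∫_0^π f dx + (0) − (0), i.e. ∫_0^π f dx must equal u'(0) − u'(π) = 0. Indeed ∫_0^π (3*cos(5*x)) dx = 0, so the data are compatible. The solution is then unique only up to an additive constant (fix it e.g. by requiring ∫_0^π u dx = 0).


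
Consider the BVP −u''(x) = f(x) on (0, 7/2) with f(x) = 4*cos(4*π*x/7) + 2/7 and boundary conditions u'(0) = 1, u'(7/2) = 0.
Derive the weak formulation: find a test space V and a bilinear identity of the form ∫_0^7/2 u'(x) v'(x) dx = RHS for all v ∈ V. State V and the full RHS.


V = H^1(0, 7/2) (v unrestricted at boundary; u is determined up to an additive constant); weak form: ∫_0^7/2 u'v' dx = ∫_0^7/2 (4*cos(4*π*x/7) + 2/7) v dx − v(0) for all v ∈ V.

Multiply both sides by a test function v and integrate from 0 to 7/2:
  ∫_0^7/2 −u''(x) v(x) dx = ∫_0^7/2 f(x) v(x) dx.
Integrate the LHS by parts once:
  ∫_0^7/2 −u'' v dx = −[u'(x) v(x)]_0^7/2 + ∫_0^7/2 u'(x) v'(x) dx.
Thus ∫_0^7/2 u'(x) v'(x) dx = ∫_0^7/2 f(x) v(x) dx + [u'(x) v(x)]_0^7/2.
Choose V so that boundary terms are either known or forced to vanish.
u has inhomogeneous Neumann u'(0) = 1, u'(7/2) = 0. [u' v]_0^7/2 = (0)·v(7/2) − (1)·v(0) = − v(0). Take V = H^1(0, 7/2); boundary term becomes part of RHS.
Weak formulation: find u (satisfying any essential BC) such that ∫_0^7/2 u'(x) v'(x) dx = ∫_0^7/2 f v dx − v(0) for all v ∈ V (Neumann data are natural BCs: they enter the RHS as boundary terms).
Substituting f(x) = 4*cos(4*π*x/7) + 2/7, the right-hand side is ∫_0^7/2 (4*cos(4*π*x/7) + 2/7) v dx − v(0).
Compatibility check (pure Neumann): taking v ≡ 1 ∈ V gives 0 = ∫_0^7/2 f dx + (0) − (1), i.e. ∫_0^7/2 f dx must equal u'(0) − u'(7/2) = 1. Indeed ∫_0^7/2 (4*cos(4*π*x/7) + 2/7) dx = 1, so the data are compatible. The solution is then unique only up to an additive constant (fix it e.g. by requiring ∫_0^7/2 u dx = 0).


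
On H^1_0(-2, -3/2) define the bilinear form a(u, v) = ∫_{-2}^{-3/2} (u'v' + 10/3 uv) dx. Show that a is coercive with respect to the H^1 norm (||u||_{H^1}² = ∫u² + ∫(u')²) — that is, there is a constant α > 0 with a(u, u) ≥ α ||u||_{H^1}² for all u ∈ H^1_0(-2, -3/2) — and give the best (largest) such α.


α = 1

Coercivity of a(·,·) on H^1_0(-2, -3/2) means a(u, u) ≥ α ||u||_{H^1}² for every u ∈ H^1_0.
The interval has length L = 1/2, and Poincaré/coercivity depend only on L. Here a(u, u) = ∫(u')² + (10/3)·∫u².
Here c = 10/3 ≥ 1, so a(u,u) = ∫(u')² + c∫u² ≥ ∫(u')² + ∫u² = ||u||_{H^1}², i.e. α = 1 works. No larger α is possible: a(u,u) ≥ α||u||_{H^1}² means (1−α)∫(u')² ≥ (α−c)∫u², and for the modes u_n = sin(nπ(x−x₀)/L) (x₀ the left endpoint) one has ∫u_n²/∫(u_n')² = (L/(nπ))² → 0, so a(u_n,u_n)/||u_n||_{H^1}² → 1. Hence the optimal constant is α = 1.
Therefore α = 1.


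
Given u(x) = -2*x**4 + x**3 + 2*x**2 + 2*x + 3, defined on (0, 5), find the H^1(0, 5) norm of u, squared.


||u||_{H^1}^2 = 71807270/63

The H^1 norm (squared) on an interval (0, L) is
  ||u||_{H^1}^2 = ∫_0^L u(x)^2 dx + ∫_0^L u'(x)^2 dx.
Compute u'(x) = -8*x**3 + 3*x**2 + 4*x + 2.
Then u(x)^2 = 4*x**8 - 4*x**7 - 7*x**6 - 4*x**5 - 4*x**4 + 14*x**3 + 16*x**2 + 12*x + 9 and u'(x)^2 = 64*x**6 - 48*x**5 - 55*x**4 - 8*x**3 + 28*x**2 + 16*x + 4.
Integrate each monomial from 0 to 5 using ∫_0^5 c·x^n dx = c·5^(n+1)/(n+1):
  ∫_0^5 u(x)^2 dx = ∫_0^5 (4*x^8 - 4*x^7 - 7*x^6 - 4*x^5 - 4*x^4 + 14*x^3 + 16*x^2 + 12*x + 9) dx. Term by term:
    ∫_0^5 4*x^8 dx = 7812500/9;  ∫_0^5 -4*x^7 dx = -390625/2;  ∫_0^5 -7*x^6 dx = -78125;
    ∫_0^5 -4*x^5 dx = -31250/3;  ∫_0^5 -4*x^4 dx = -2500;  ∫_0^5 14*x^3 dx = 4375/2;
    ∫_0^5 16*x^2 dx = 2000/3;  ∫_0^5 12*x dx = 150;  ∫_0^5 9 dx = 45.
  Sum: 7812500/9 − 390625/2 − 78125 − 31250/3 − 2500 + 4375/2 + 2000/3 + 150 + 45 = 5262755/9.
  ∫_0^5 u'(x)^2 dx = ∫_0^5 (64*x^6 - 48*x^5 - 55*x^4 - 8*x^3 + 28*x^2 + 16*x + 4) dx. Term by term:
    ∫_0^5 64*x^6 dx = 5000000/7;  ∫_0^5 -48*x^5 dx = -125000;  ∫_0^5 -55*x^4 dx = -34375;
    ∫_0^5 -8*x^3 dx = -1250;  ∫_0^5 28*x^2 dx = 3500/3;  ∫_0^5 16*x dx = 200;
    ∫_0^5 4 dx = 20.
  Sum: 5000000/7 − 125000 − 34375 − 1250 + 3500/3 + 200 + 20 = 11655995/21.
Adding: ||u||_{H^1}^2 = 5262755/9 + 11655995/21 = 71807270/63.


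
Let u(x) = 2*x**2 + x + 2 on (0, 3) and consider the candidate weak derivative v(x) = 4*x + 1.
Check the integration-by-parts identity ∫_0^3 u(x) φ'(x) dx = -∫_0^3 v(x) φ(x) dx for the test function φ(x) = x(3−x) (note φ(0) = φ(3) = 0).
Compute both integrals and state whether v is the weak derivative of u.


LHS = -63/2, RHS = -63/2. Yes, v = u' weakly.

u(x) = 2*x**2 + x + 2, classical derivative u'(x) = 4*x + 1.
φ(x) = x(3−x), so φ'(x) = 3 - 2*x.
Note φ(0) = φ(3) = 0, so the boundary term u·φ vanishes.
LHS = ∫_0^3 u(x) φ'(x) dx = ∫_0^3 (-4*x^3 + 4*x^2 - x + 6) dx. Term by term:
  ∫_0^3 -4*x^3 dx = -81;  ∫_0^3 4*x^2 dx = 36;  ∫_0^3 -x dx = -9/2;
  ∫_0^3 6 dx = 18.
Sum: -81 + 36 − 9/2 + 18 = -63/2.
So LHS = -63/2.
∫_0^3 v(x) φ(x) dx = ∫_0^3 (-4*x^3 + 11*x^2 + 3*x) dx. Term by term:
  ∫_0^3 -4*x^3 dx = -81;  ∫_0^3 11*x^2 dx = 99;  ∫_0^3 3*x dx = 27/2.
Sum: -81 + 99 + 27/2 = 63/2.
So RHS = -∫_0^3 v(x) φ(x) dx = -63/2.
LHS = RHS, so the identity holds for this test φ.
Moreover u is smooth here and v(x) = u'(x) = 4*x + 1 pointwise, so the identity holds for every test function. Hence v is the weak derivative of u.


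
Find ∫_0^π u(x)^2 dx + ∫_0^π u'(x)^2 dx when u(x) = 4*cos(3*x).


||u||_{H^1(0,π)}^2 = 80*π

u'(x) = -12*sin(3*x).
Expand u² and (u')² and integrate term by term on (0, π), using: for integers n ≥ 1, ∫_0^π sin²(nx) dx = ∫_0^π cos²(nx) dx = π/2; for n ≠ n', ∫_0^π sin(nx)sin(n'x) dx = ∫_0^π cos(nx)cos(n'x) dx = 0; and by product-to-sum, ∫_0^π sin(nx)cos(n'x) dx = ½∫_0^π [sin((n+n')x) + sin((n−n')x)] dx, which is 0 when n+n' is even and 2n/(n²−n'²) when n+n' is odd (it need not vanish on (0, π)).
  u² squared terms: (4)²·∫cos(3x)² dx = 16·π/2 = 8*π.
  So ∫_0^π u² dx = 8*π.
  (u')² squared terms: (-12)²·∫sin(3x)² dx = 144·π/2 = 72*π.
  So ∫_0^π (u')² dx = 72*π.
||u||_{H^1}^2 = (8*π) + (72*π) = 80*π.


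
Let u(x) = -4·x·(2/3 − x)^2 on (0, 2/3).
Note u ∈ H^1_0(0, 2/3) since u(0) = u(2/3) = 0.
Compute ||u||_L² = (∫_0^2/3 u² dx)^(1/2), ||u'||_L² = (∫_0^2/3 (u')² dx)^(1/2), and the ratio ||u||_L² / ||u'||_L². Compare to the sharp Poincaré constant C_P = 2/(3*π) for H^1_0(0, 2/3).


||u||_L² / ||u'||_L² = sqrt(14)/21 < C_P = 2/(3*π).

u(x) = -4·x·(2/3 − x)^2, so u'(x) = -12*x^2 + 32*x/3 - 16/9.
u(x) = -4·x·(2/3 − x)^2 vanishes at x = 0 and x = 2/3, so u ∈ H^1_0(0, 2/3). Differentiate via the product rule and integrate the resulting polynomials term by term.
  ∫_0^2/3 u² dx = ∫_0^2/3 (16*x^6 - 128*x^5/3 + 128*x^4/3 - 512*x^3/27 + 256*x^2/81) dx. Term by term:
    ∫_0^2/3 16*x^6 dx = 2048/15309;  ∫_0^2/3 -128*x^5/3 dx = -4096/6561;  ∫_0^2/3 128*x^4/3 dx = 4096/3645;
    ∫_0^2/3 -512*x^3/27 dx = -2048/2187;  ∫_0^2/3 256*x^2/81 dx = 2048/6561.
  Sum: 2048/15309 − 4096/6561 + 4096/3645 − 2048/2187 + 2048/6561 = 2048/229635.
  ∫_0^2/3 (u')² dx = ∫_0^2/3 (144*x^4 - 256*x^3 + 1408*x^2/9 - 1024*x/27 + 256/81) dx. Term by term:
    ∫_0^2/3 144*x^4 dx = 512/135;  ∫_0^2/3 -256*x^3 dx = -1024/81;  ∫_0^2/3 1408*x^2/9 dx = 11264/729;
    ∫_0^2/3 -1024*x/27 dx = -2048/243;  ∫_0^2/3 256/81 dx = 512/243.
  Sum: 512/135 − 1024/81 + 11264/729 − 2048/243 + 512/243 = 1024/3645.
∫_0^2/3 u² dx = 2048/229635, so ||u||_L² = 32*sqrt(70)/2835.
∫_0^2/3 (u')² dx = 1024/3645, so ||u'||_L² = 32*sqrt(5)/135.
Ratio ||u||_L² / ||u'||_L² = sqrt(14)/21.
Sharp Poincaré constant on H^1_0(0, 2/3) is C_P = L/π = 2/(3*π), achieved by sin(3*π/2·x).
A polynomial bump cannot attain the sharp Poincaré constant (only the first sine eigenfunction does), so the ratio is strictly less than C_P, consistent with ||u||_L² ≤ C_P ||u'||_L².


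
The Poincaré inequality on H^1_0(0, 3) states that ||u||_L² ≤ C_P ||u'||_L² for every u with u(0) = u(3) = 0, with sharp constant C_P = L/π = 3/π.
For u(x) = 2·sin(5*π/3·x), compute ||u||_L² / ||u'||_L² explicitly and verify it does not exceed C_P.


||u||_L² / ||u'||_L² = 3/(5*π) < C_P = 3/π.

u(x) = 2·sin(5*π/3·x), so u'(x) = 10*π*cos(5*π*x/3)/3.
Writing u(x) = A·sin(kπx/L) with A = 2 and k = 5, use ∫_0^L sin²(kπx/L) dx = L/2 and ∫_0^L cos²(kπx/L) dx = L/2.
u² = 4·sin²(5*π/3·x) and (u')² = 100*π^2/9·cos²(5*π/3·x), and each of sin², cos² integrates to L/2 = 3/2 over (0, 3).
∫_0^3 u² dx = 6, so ||u||_L² = sqrt(6).
∫_0^3 (u')² dx = 50*π^2/3, so ||u'||_L² = 5*sqrt(6)*π/3.
Ratio ||u||_L² / ||u'||_L² = 3/(5*π).
Sharp Poincaré constant on H^1_0(0, 3) is C_P = L/π = 3/π, achieved by sin(π/3·x).
This is the k = 5 harmonic; the ratio L/(kπ) is strictly less than C_P = L/π, consistent with the sharp inequality ||u||_L² ≤ C_P ||u'||_L².


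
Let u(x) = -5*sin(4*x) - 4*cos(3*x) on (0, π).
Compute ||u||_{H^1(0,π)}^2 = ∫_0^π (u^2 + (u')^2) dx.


||u||_{H^1(0,π)}^2 = 3200/7 + 585*π/2

u'(x) = 12*sin(3*x) - 20*cos(4*x).
Expand u² and (u')² and integrate term by term on (0, π), using: for integers n ≥ 1, ∫_0^π sin²(nx) dx = ∫_0^π cos²(nx) dx = π/2; for n ≠ n', ∫_0^π sin(nx)sin(n'x) dx = ∫_0^π cos(nx)cos(n'x) dx = 0; and by product-to-sum, ∫_0^π sin(nx)cos(n'x) dx = ½∫_0^π [sin((n+n')x) + sin((n−n')x)] dx, which is 0 when n+n' is even and 2n/(n²−n'²) when n+n' is odd (it need not vanish on (0, π)).
  u² squared terms: (-5)²·∫sin(4x)² dx = 25·π/2 = 25*π/2;  (-4)²·∫cos(3x)² dx = 16·π/2 = 8*π.
  u² cross terms: 2·(-5)·(-4)·∫sin(4x)·cos(3x) dx = 40·(8/7) = 320/7.
  So ∫_0^π u² dx = 25*π/2 + 8*π + 320/7 = 320/7 + 41*π/2.
  (u')² squared terms: (-20)²·∫cos(4x)² dx = 400·π/2 = 200*π;  (12)²·∫sin(3x)² dx = 144·π/2 = 72*π.
  (u')² cross terms: 2·(-20)·(12)·∫cos(4x)·sin(3x) dx = -480·(-6/7) = 2880/7.
  So ∫_0^π (u')² dx = 200*π + 72*π + 2880/7 = 2880/7 + 272*π.
||u||_{H^1}^2 = (320/7 + 41*π/2) + (2880/7 + 272*π) = 3200/7 + 585*π/2.


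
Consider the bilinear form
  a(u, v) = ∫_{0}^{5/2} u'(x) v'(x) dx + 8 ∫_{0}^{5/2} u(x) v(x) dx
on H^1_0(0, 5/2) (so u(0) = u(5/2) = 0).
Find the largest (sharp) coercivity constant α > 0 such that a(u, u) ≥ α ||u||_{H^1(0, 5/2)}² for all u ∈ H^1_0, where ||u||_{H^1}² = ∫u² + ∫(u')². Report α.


α = 1

Coercivity of a(·,·) on H^1_0(0, 5/2) means a(u, u) ≥ α ||u||_{H^1}² for every u ∈ H^1_0.
The interval has length L = 5/2, and Poincaré/coercivity depend only on L. Here a(u, u) = ∫(u')² + (8)·∫u².
Here c = 8 ≥ 1, so a(u,u) = ∫(u')² + c∫u² ≥ ∫(u')² + ∫u² = ||u||_{H^1}², i.e. α = 1 works. No larger α is possible: a(u,u) ≥ α||u||_{H^1}² means (1−α)∫(u')² ≥ (α−c)∫u², and for the modes u_n = sin(nπ(x−x₀)/L) (x₀ the left endpoint) one has ∫u_n²/∫(u_n')² = (L/(nπ))² → 0, so a(u_n,u_n)/||u_n||_{H^1}² → 1. Hence the optimal constant is α = 1.
Therefore α = 1.


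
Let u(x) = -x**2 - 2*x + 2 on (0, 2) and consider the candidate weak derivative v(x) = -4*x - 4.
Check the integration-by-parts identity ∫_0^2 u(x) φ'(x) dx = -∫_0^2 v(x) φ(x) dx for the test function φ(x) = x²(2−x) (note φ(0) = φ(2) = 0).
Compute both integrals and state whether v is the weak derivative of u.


LHS = 88/15, RHS = 176/15. No, v is not the weak derivative of u.

u(x) = -x**2 - 2*x + 2, classical derivative u'(x) = -2*x - 2.
φ(x) = x²(2−x), so φ'(x) = x*(4 - 3*x).
Note φ(0) = φ(2) = 0, so the boundary term u·φ vanishes.
LHS = ∫_0^2 u(x) φ'(x) dx = ∫_0^2 (3*x^4 + 2*x^3 - 14*x^2 + 8*x) dx. Term by term:
  ∫_0^2 3*x^4 dx = 96/5;  ∫_0^2 2*x^3 dx = 8;  ∫_0^2 -14*x^2 dx = -112/3;
  ∫_0^2 8*x dx = 16.
Sum: 96/5 + 8 − 112/3 + 16 = 88/15.
So LHS = 88/15.
∫_0^2 v(x) φ(x) dx = ∫_0^2 (4*x^4 - 4*x^3 - 8*x^2) dx. Term by term:
  ∫_0^2 4*x^4 dx = 128/5;  ∫_0^2 -4*x^3 dx = -16;  ∫_0^2 -8*x^2 dx = -64/3.
Sum: 128/5 − 16 − 64/3 = -176/15.
So RHS = -∫_0^2 v(x) φ(x) dx = 176/15.
LHS − RHS = -88/15 ≠ 0, so the identity fails.
(For a valid weak derivative the identity must hold for EVERY test function, in particular this one. The failure shows v is NOT the weak derivative of u.)
Correct weak derivative would be u'(x) = -2*x - 2.


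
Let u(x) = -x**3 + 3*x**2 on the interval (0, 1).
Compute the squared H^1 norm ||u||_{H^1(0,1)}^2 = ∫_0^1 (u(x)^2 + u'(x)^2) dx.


||u||_{H^1}^2 = 201/35

The H^1 norm (squared) on an interval (0, L) is
  ||u||_{H^1}^2 = ∫_0^L u(x)^2 dx + ∫_0^L u'(x)^2 dx.
Compute u'(x) = -3*x**2 + 6*x.
Then u(x)^2 = x**6 - 6*x**5 + 9*x**4 and u'(x)^2 = 9*x**4 - 36*x**3 + 36*x**2.
Integrate each monomial from 0 to 1 using ∫_0^1 c·x^n dx = c·1^(n+1)/(n+1):
  ∫_0^1 u(x)^2 dx = ∫_0^1 (x^6 - 6*x^5 + 9*x^4) dx. Term by term:
    ∫_0^1 x^6 dx = 1/7;  ∫_0^1 -6*x^5 dx = -1;  ∫_0^1 9*x^4 dx = 9/5.
  Sum: 1/7 − 1 + 9/5 = 33/35.
  ∫_0^1 u'(x)^2 dx = ∫_0^1 (9*x^4 - 36*x^3 + 36*x^2) dx. Term by term:
    ∫_0^1 9*x^4 dx = 9/5;  ∫_0^1 -36*x^3 dx = -9;  ∫_0^1 36*x^2 dx = 12.
  Sum: 9/5 − 9 + 12 = 24/5.
Adding: ||u||_{H^1}^2 = 33/35 + 24/5 = 201/35.
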